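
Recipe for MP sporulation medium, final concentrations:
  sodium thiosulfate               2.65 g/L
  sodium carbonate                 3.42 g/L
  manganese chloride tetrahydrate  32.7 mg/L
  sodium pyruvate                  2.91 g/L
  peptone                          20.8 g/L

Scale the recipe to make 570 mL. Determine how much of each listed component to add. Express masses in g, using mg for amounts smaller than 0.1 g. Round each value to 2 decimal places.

Working volume: 570 mL = 0.57 L.
sodium thiosulfate: 2.65 g/L × 0.57 L = 1.51 g
sodium carbonate: 3.42 g/L × 0.57 L = 1.95 g
manganese chloride tetrahydrate: 32.7 mg/L × 0.57 L = 18.64 mg
sodium pyruvate: 2.91 g/L × 0.57 L = 1.66 g
peptone: 20.8 g/L × 0.57 L = 11.86 g

sodium thiosulfate 1.51 g; sodium carbonate 1.95 g; manganese chloride tetrahydrate 18.64 mg; sodium pyruvate 1.66 g; peptone 11.86 g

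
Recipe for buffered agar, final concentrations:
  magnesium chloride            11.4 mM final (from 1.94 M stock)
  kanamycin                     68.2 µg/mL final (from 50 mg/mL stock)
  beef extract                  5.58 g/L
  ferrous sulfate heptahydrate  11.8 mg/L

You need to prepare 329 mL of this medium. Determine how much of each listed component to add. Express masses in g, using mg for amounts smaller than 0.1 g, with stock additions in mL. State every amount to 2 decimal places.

Working volume: 329 mL = 0.329 L.
magnesium chloride: C1V1 = C2V2 → 11.4 mM × 329 mL ÷ 1940 mM = 1.93 mL
kanamycin: C1V1 = C2V2 → 68.2 µg/mL × 329 mL ÷ 50000 µg/mL = 0.45 mL
beef extract: 5.58 g/L × 0.329 L = 1.84 g
ferrous sulfate heptahydrate: 11.8 mg/L × 0.329 L = 3.88 mg

magnesium chloride 1.93 mL; kanamycin 0.45 mL; beef extract 1.84 g; ferrous sulfate heptahydrate 3.88 mg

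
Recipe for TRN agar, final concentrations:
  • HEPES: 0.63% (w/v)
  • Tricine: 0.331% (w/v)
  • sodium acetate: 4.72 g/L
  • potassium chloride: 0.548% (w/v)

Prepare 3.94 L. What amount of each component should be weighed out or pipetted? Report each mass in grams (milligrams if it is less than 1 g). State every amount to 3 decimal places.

Scale factor relative to 1 L: 3.94.
HEPES: 0.63% w/v = 6.3 g/L → 6.3 × 3.94 L = 24.822 g
Tricine: 0.331 g per 100 mL × 3940 mL ÷ 100 = 13.041 g
sodium acetate: 4.72 g/L × 3.94 L = 18.597 g
potassium chloride: 0.548 g per 100 mL × 3940 mL ÷ 100 = 21.591 g

HEPES 24.822 g; Tricine 13.041 g; sodium acetate 18.597 g; potassium chloride 21.591 g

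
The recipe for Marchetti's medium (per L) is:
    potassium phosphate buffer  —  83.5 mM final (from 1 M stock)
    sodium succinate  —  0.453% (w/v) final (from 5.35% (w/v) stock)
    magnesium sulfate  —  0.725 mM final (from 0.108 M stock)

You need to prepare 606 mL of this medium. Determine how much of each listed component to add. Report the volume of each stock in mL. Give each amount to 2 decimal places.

Target volume = 606 mL = 0.606 L.
potassium phosphate buffer: C1V1 = C2V2 → 83.5 mM × 606 mL ÷ 1000 mM = 50.60 mL
sodium succinate: V = C2·V2/C1 = 0.453% ÷ 5.35% × 606 mL = 51.31 mL
magnesium sulfate: V = C2·V2/C1 = 0.725 mM × 606 mL ÷ 108 mM = 4.07 mL

potassium phosphate buffer 50.60 mL; sodium succinate 51.31 mL; magnesium sulfate 4.07 mL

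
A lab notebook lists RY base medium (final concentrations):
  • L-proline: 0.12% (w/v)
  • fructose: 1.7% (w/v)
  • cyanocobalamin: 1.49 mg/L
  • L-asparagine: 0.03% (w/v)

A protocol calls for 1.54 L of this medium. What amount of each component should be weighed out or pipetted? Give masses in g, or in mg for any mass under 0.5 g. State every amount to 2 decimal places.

L-proline 1.85 g; fructose 26.18 g; cyanocobalamin 2.29 mg; L-asparagine 462.00 mg

Working volume: 1.54 L.
L-proline: 0.12 g per 100 mL × 1540 mL ÷ 100 = 1.85 g
fructose: 1.7% w/v = 17 g/L → 17 × 1.54 L = 26.18 g
cyanocobalamin: 1.49 mg/L × 1.54 L = 2.29 mg
L-asparagine: 0.03% w/v = 0.3 g/L → 0.3 × 1.54 L = 0.462 g = 462.00 mg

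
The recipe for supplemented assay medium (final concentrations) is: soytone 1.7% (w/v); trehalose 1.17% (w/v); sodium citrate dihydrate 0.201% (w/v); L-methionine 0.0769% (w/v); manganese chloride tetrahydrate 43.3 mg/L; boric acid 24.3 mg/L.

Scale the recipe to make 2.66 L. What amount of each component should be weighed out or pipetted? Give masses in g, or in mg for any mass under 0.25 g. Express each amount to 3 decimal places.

soytone 45.220 g; trehalose 31.122 g; sodium citrate dihydrate 5.347 g; L-methionine 2.046 g; manganese chloride tetrahydrate 115.178 mg; boric acid 64.638 mg

Scale factor relative to 1 L: 2.66.
soytone: 1.7% w/v = 17 g/L → 17 × 2.66 L = 45.220 g
trehalose: 1.17 g per 100 mL × 2660 mL ÷ 100 = 31.122 g
sodium citrate dihydrate: 0.201 g per 100 mL × 2660 mL ÷ 100 = 5.347 g
L-methionine: 0.0769% w/v = 0.769 g/L → 0.769 × 2.66 L = 2.046 g
manganese chloride tetrahydrate: 43.3 mg/L × 2.66 L = 115.178 mg
boric acid: 24.3 mg/L × 2.66 L = 64.638 mg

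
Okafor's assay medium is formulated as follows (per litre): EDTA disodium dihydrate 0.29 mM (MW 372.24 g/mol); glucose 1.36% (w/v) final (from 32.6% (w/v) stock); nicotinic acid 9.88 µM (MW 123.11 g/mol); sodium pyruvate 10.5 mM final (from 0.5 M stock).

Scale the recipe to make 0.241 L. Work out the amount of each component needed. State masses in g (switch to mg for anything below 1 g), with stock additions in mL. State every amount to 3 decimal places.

Working volume: 0.241 L.
EDTA disodium dihydrate: 0.29 mmol/L × 372.24 mg/mmol × 0.241 L = 26.016 mg
glucose: V = C2·V2/C1 = 1.36% ÷ 32.6% × 241 mL = 10.054 mL
nicotinic acid: 9.88 µmol/L × 123.11 g/mol × 0.241 L ÷ 1000 = 0.293 mg
sodium pyruvate: C1V1 = C2V2 → 10.5 mM × 241 mL ÷ 500 mM = 5.061 mL

EDTA disodium dihydrate 26.016 mg; glucose 10.054 mL; nicotinic acid 0.293 mg; sodium pyruvate 5.061 mL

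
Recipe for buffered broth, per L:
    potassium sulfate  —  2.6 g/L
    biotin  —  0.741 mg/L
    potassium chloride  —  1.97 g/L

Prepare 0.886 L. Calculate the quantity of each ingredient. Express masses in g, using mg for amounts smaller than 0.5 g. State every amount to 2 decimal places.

potassium sulfate 2.30 g; biotin 0.66 mg; potassium chloride 1.75 g

Scale factor relative to 1 L: 0.886.
potassium sulfate: 2.6 g/L × 0.886 L = 2.30 g
biotin: 0.741 mg/L × 0.886 L = 0.66 mg
potassium chloride: 1.97 g/L × 0.886 L = 1.75 g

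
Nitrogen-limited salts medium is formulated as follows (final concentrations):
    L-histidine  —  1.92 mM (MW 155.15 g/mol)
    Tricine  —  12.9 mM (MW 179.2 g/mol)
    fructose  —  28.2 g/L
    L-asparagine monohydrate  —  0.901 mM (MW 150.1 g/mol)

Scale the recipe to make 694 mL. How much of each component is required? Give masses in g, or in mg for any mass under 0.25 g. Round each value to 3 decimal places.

Scale factor relative to 1 L: 0.694.
L-histidine: 1.92 mmol/L × 155.15 mg/mmol × 0.694 L = 206.734 mg
Tricine: 12.9 mmol/L × 179.2 g/mol × 0.694 L ÷ 1000 = 1.604 g
fructose: 28.2 g/L × 0.694 L = 19.571 g
L-asparagine monohydrate: 0.901 mmol/L × 150.1 mg/mmol × 0.694 L = 93.857 mg

L-histidine 206.734 mg; Tricine 1.604 g; fructose 19.571 g; L-asparagine monohydrate 93.857 mg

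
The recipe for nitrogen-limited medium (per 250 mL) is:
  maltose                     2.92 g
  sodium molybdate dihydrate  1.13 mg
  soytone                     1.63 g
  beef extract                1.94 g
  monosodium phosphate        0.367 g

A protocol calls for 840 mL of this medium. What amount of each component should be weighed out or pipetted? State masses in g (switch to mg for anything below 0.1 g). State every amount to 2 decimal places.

maltose 9.81 g; sodium molybdate dihydrate 3.80 mg; soytone 5.48 g; beef extract 6.52 g; monosodium phosphate 1.23 g

Ratio of target to recipe volume: 840 / 250 = 3.36.
maltose: 2.92 g × (840 mL / 250 mL) = 9.81 g
sodium molybdate dihydrate: 1.13 mg × (840 mL / 250 mL) = 3.80 mg
soytone: 1.63 g × (840 mL / 250 mL) = 5.48 g
beef extract: 1.94 g × (840 mL / 250 mL) = 6.52 g
monosodium phosphate: 0.367 g × (840 mL / 250 mL) = 1.23 g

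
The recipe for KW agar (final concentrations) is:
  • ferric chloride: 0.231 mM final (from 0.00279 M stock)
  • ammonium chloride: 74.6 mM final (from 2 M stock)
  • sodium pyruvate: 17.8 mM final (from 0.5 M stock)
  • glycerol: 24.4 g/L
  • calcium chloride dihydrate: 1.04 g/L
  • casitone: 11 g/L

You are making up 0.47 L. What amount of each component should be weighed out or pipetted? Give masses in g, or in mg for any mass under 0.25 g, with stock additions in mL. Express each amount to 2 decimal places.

Working volume: 0.47 L.
ferric chloride: C1V1 = C2V2 → 0.231 mM × 470 mL ÷ 2.79 mM = 38.91 mL
ammonium chloride: C1V1 = C2V2 → 74.6 mM × 470 mL ÷ 2000 mM = 17.53 mL
sodium pyruvate: V = C2·V2/C1 = 17.8 mM × 470 mL ÷ 500 mM = 16.73 mL
glycerol: 24.4 g/L × 0.47 L = 11.47 g
calcium chloride dihydrate: 1.04 g/L × 0.47 L = 0.49 g
casitone: 11 g/L × 0.47 L = 5.17 g

ferric chloride 38.91 mL; ammonium chloride 17.53 mL; sodium pyruvate 16.73 mL; glycerol 11.47 g; calcium chloride dihydrate 0.49 g; casitone 5.17 g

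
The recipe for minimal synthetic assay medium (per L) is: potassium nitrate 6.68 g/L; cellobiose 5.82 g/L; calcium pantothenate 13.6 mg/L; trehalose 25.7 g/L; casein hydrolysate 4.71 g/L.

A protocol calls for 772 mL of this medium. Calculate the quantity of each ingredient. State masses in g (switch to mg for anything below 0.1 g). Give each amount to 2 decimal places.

Target volume = 772 mL = 0.772 L.
potassium nitrate: 6.68 g/L × 0.772 L = 5.16 g
cellobiose: 5.82 g/L × 0.772 L = 4.49 g
calcium pantothenate: 13.6 mg/L × 0.772 L = 10.50 mg
trehalose: 25.7 g/L × 0.772 L = 19.84 g
casein hydrolysate: 4.71 g/L × 0.772 L = 3.64 g

potassium nitrate 5.16 g; cellobiose 4.49 g; calcium pantothenate 10.50 mg; trehalose 19.84 g; casein hydrolysate 3.64 g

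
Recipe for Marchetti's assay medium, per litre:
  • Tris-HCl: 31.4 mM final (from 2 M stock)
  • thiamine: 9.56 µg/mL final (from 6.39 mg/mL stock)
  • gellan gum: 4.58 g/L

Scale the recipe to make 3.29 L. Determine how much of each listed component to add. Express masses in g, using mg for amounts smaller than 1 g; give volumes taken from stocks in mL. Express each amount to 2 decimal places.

Working volume: 3.29 L.
Tris-HCl: C1V1 = C2V2 → 31.4 mM × 3290 mL ÷ 2000 mM = 51.65 mL
thiamine: V = C2·V2/C1 = 9.56 µg/mL × 3290 mL ÷ 6390 µg/mL = 4.92 mL
gellan gum: 4.58 g/L × 3.29 L = 15.07 g

Tris-HCl 51.65 mL; thiamine 4.92 mL; gellan gum 15.07 g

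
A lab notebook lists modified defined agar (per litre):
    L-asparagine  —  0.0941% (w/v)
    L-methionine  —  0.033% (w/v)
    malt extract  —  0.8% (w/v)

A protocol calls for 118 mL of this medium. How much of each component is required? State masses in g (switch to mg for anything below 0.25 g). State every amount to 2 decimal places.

L-asparagine 111.04 mg; L-methionine 38.94 mg; malt extract 0.94 g

Target volume = 118 mL = 0.118 L.
L-asparagine: 0.0941 g per 100 mL × 118 mL ÷ 100 = 0.111038 g = 111.04 mg
L-methionine: 0.033 g per 100 mL × 118 mL ÷ 100 = 0.03894 g = 38.94 mg
malt extract: 0.8 g per 100 mL × 118 mL ÷ 100 = 0.94 g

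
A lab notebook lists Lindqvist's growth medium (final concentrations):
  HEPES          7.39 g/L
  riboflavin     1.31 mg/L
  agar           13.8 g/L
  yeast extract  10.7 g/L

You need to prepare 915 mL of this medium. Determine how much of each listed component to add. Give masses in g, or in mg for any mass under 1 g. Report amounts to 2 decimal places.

HEPES 6.76 g; riboflavin 1.20 mg; agar 12.63 g; yeast extract 9.79 g

Target volume = 915 mL = 0.915 L.
HEPES: 7.39 g/L × 0.915 L = 6.76 g
riboflavin: 1.31 mg/L × 0.915 L = 1.20 mg
agar: 13.8 g/L × 0.915 L = 12.63 g
yeast extract: 10.7 g/L × 0.915 L = 9.79 g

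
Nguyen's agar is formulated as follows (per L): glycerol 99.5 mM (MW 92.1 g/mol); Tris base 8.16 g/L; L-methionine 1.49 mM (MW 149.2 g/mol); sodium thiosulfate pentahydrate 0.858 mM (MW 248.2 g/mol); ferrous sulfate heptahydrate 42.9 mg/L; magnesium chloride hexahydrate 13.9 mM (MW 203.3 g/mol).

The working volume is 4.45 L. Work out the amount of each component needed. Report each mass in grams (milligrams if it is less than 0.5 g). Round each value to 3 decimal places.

glycerol 40.780 g; Tris base 36.312 g; L-methionine 0.989 g; sodium thiosulfate pentahydrate 0.948 g; ferrous sulfate heptahydrate 190.905 mg; magnesium chloride hexahydrate 12.575 g

Scale factor relative to 1 L: 4.45.
glycerol: 99.5 mmol/L × 92.1 g/mol × 4.45 L ÷ 1000 = 40.780 g
Tris base: 8.16 g/L × 4.45 L = 36.312 g
L-methionine: 1.49 mmol/L × 149.2 g/mol × 4.45 L ÷ 1000 = 0.989 g
sodium thiosulfate pentahydrate: 0.858 mmol/L × 248.2 g/mol × 4.45 L ÷ 1000 = 0.948 g
ferrous sulfate heptahydrate: 42.9 mg/L × 4.45 L = 190.905 mg
magnesium chloride hexahydrate: 13.9 mmol/L × 203.3 g/mol × 4.45 L ÷ 1000 = 12.575 g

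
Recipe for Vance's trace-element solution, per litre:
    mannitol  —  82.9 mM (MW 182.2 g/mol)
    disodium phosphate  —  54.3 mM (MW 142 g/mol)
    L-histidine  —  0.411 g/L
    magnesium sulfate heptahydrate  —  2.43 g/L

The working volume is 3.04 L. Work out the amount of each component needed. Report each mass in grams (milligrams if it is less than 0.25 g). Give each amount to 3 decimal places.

mannitol 45.917 g; disodium phosphate 23.440 g; L-histidine 1.249 g; magnesium sulfate heptahydrate 7.387 g

Scale factor relative to 1 L: 3.04.
mannitol: 82.9 mmol/L × 182.2 g/mol × 3.04 L ÷ 1000 = 45.917 g
disodium phosphate: 54.3 mmol/L × 142 g/mol × 3.04 L ÷ 1000 = 23.440 g
L-histidine: 0.411 g/L × 3.04 L = 1.249 g
magnesium sulfate heptahydrate: 2.43 g/L × 3.04 L = 7.387 g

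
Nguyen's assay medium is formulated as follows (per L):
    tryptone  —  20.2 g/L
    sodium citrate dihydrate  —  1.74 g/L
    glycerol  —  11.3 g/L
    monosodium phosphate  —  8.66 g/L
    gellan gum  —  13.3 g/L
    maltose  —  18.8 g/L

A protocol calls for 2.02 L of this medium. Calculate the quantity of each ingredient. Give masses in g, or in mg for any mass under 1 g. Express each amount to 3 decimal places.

Working volume: 2.02 L.
tryptone: 20.2 g/L × 2.02 L = 40.804 g
sodium citrate dihydrate: 1.74 g/L × 2.02 L = 3.515 g
glycerol: 11.3 g/L × 2.02 L = 22.826 g
monosodium phosphate: 8.66 g/L × 2.02 L = 17.493 g
gellan gum: 13.3 g/L × 2.02 L = 26.866 g
maltose: 18.8 g/L × 2.02 L = 37.976 g

tryptone 40.804 g; sodium citrate dihydrate 3.515 g; glycerol 22.826 g; monosodium phosphate 17.493 g; gellan gum 26.866 g; maltose 37.976 g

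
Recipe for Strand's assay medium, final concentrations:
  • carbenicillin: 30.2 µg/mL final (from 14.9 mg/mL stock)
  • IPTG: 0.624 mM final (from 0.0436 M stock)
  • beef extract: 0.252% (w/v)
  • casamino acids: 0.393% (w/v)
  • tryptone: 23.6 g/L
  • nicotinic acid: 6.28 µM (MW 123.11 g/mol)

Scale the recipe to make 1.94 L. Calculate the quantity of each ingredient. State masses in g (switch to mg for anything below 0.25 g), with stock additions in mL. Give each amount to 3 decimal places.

carbenicillin 3.932 mL; IPTG 27.765 mL; beef extract 4.889 g; casamino acids 7.624 g; tryptone 45.784 g; nicotinic acid 1.500 mg

Working volume: 1.94 L.
carbenicillin: C1V1 = C2V2 → 30.2 µg/mL × 1940 mL ÷ 14900 µg/mL = 3.932 mL
IPTG: C1V1 = C2V2 → 0.624 mM × 1940 mL ÷ 43.6 mM = 27.765 mL
beef extract: 0.252% w/v = 2.52 g/L → 2.52 × 1.94 L = 4.889 g
casamino acids: 0.393% w/v = 3.93 g/L → 3.93 × 1.94 L = 7.624 g
tryptone: 23.6 g/L × 1.94 L = 45.784 g
nicotinic acid: 6.28 µmol/L × 123.11 g/mol × 1.94 L ÷ 1000 = 1.500 mg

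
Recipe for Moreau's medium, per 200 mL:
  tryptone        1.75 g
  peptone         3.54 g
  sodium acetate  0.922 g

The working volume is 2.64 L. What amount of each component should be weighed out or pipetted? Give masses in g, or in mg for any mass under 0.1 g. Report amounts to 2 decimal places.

Scale factor = 2640 mL / 200 mL = 13.2.
tryptone: 1.75 g × (2640 mL / 200 mL) = 23.10 g
peptone: 3.54 g × (2640 mL / 200 mL) = 46.73 g
sodium acetate: 0.922 g × (2640 mL / 200 mL) = 12.17 g

tryptone 23.10 g; peptone 46.73 g; sodium acetate 12.17 g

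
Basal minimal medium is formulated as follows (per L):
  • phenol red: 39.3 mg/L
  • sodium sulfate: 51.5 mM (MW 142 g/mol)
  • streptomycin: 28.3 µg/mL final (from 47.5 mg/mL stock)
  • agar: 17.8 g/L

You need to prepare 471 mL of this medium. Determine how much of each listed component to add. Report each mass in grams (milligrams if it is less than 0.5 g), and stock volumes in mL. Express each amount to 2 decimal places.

phenol red 18.51 mg; sodium sulfate 3.44 g; streptomycin 0.28 mL; agar 8.38 g

Working volume: 471 mL = 0.471 L.
phenol red: 39.3 mg/L × 0.471 L = 18.51 mg
sodium sulfate: 51.5 mmol/L × 142 g/mol × 0.471 L ÷ 1000 = 3.44 g
streptomycin: dilute stock: 28.3 µg/mL × 471 mL ÷ 47500 µg/mL = 0.28 mL
agar: 17.8 g/L × 0.471 L = 8.38 g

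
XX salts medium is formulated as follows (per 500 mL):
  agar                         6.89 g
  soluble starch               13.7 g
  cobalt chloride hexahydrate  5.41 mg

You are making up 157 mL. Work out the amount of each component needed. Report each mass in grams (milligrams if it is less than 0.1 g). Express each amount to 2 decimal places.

agar 2.16 g; soluble starch 4.30 g; cobalt chloride hexahydrate 1.70 mg

Scale factor = 157 mL / 500 mL = 0.314.
agar: 6.89 g × (157 mL / 500 mL) = 2.16 g
soluble starch: 13.7 g × (157 mL / 500 mL) = 4.30 g
cobalt chloride hexahydrate: 5.41 mg × (157 mL / 500 mL) = 1.70 mg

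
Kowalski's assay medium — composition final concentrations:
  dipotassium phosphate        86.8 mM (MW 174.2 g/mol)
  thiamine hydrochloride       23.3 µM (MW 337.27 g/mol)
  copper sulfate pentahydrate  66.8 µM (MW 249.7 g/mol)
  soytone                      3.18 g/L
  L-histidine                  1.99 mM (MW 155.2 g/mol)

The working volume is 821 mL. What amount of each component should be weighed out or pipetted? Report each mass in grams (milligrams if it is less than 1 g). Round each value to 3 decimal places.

dipotassium phosphate 12.414 g; thiamine hydrochloride 6.452 mg; copper sulfate pentahydrate 13.694 mg; soytone 2.611 g; L-histidine 253.564 mg

Target volume = 821 mL = 0.821 L.
dipotassium phosphate: 86.8 mmol/L × 174.2 g/mol × 0.821 L ÷ 1000 = 12.414 g
thiamine hydrochloride: 23.3 µmol/L × 337.27 g/mol × 0.821 L ÷ 1000 = 6.452 mg
copper sulfate pentahydrate: 66.8 µmol/L × 249.7 g/mol × 0.821 L ÷ 1000 = 13.694 mg
soytone: 3.18 g/L × 0.821 L = 2.611 g
L-histidine: 1.99 mmol/L × 155.2 mg/mmol × 0.821 L = 253.564 mg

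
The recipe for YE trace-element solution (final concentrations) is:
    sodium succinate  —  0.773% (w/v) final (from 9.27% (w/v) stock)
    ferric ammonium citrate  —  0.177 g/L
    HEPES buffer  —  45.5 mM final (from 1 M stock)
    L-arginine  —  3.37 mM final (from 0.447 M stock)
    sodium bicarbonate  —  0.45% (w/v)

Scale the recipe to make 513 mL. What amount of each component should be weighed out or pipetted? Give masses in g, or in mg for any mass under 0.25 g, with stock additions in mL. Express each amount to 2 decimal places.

sodium succinate 42.78 mL; ferric ammonium citrate 90.80 mg; HEPES buffer 23.34 mL; L-arginine 3.87 mL; sodium bicarbonate 2.31 g

Working volume: 513 mL = 0.513 L.
sodium succinate: C1V1 = C2V2 → 0.773% ÷ 9.27% × 513 mL = 42.78 mL
ferric ammonium citrate: 0.177 g/L × 0.513 L = 0.090801 g = 90.80 mg
HEPES buffer: dilute stock: 45.5 mM × 513 mL ÷ 1000 mM = 23.34 mL
L-arginine: C1V1 = C2V2 → 3.37 mM × 513 mL ÷ 447 mM = 3.87 mL
sodium bicarbonate: 0.45 g per 100 mL × 513 mL ÷ 100 = 2.31 g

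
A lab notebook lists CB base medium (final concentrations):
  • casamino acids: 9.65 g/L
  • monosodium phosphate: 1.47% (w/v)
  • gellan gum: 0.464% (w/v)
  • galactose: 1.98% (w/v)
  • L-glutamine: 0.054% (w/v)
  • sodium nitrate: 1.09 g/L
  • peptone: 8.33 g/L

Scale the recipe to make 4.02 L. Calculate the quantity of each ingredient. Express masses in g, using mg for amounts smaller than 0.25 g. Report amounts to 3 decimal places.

casamino acids 38.793 g; monosodium phosphate 59.094 g; gellan gum 18.653 g; galactose 79.596 g; L-glutamine 2.171 g; sodium nitrate 4.382 g; peptone 33.487 g

Working volume: 4.02 L.
casamino acids: 9.65 g/L × 4.02 L = 38.793 g
monosodium phosphate: 1.47% w/v = 14.7 g/L → 14.7 × 4.02 L = 59.094 g
gellan gum: 0.464% w/v = 4.64 g/L → 4.64 × 4.02 L = 18.653 g
galactose: 1.98% w/v = 19.8 g/L → 19.8 × 4.02 L = 79.596 g
L-glutamine: 0.054% w/v = 0.54 g/L → 0.54 × 4.02 L = 2.171 g
sodium nitrate: 1.09 g/L × 4.02 L = 4.382 g
peptone: 8.33 g/L × 4.02 L = 33.487 g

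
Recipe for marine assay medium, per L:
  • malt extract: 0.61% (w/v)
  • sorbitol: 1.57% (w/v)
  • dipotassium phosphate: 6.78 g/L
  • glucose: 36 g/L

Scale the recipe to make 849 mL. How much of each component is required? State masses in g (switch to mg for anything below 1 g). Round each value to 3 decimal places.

malt extract 5.179 g; sorbitol 13.329 g; dipotassium phosphate 5.756 g; glucose 30.564 g

Scale factor relative to 1 L: 0.849.
malt extract: 0.61% w/v = 6.1 g/L → 6.1 × 0.849 L = 5.179 g
sorbitol: 1.57 g per 100 mL × 849 mL ÷ 100 = 13.329 g
dipotassium phosphate: 6.78 g/L × 0.849 L = 5.756 g
glucose: 36 g/L × 0.849 L = 30.564 g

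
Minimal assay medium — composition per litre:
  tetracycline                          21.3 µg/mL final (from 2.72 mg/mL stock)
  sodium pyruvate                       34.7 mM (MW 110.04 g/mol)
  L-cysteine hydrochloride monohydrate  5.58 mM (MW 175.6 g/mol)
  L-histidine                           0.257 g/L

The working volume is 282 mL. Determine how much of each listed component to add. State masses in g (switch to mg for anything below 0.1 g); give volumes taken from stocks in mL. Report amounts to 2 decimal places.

Working volume: 282 mL = 0.282 L.
tetracycline: C1V1 = C2V2 → 21.3 µg/mL × 282 mL ÷ 2720 µg/mL = 2.21 mL
sodium pyruvate: 34.7 mmol/L × 110.04 g/mol × 0.282 L ÷ 1000 = 1.08 g
L-cysteine hydrochloride monohydrate: 5.58 mmol/L × 175.6 g/mol × 0.282 L ÷ 1000 = 0.28 g
L-histidine: 0.257 g/L × 0.282 L = 0.072474 g = 72.47 mg

tetracycline 2.21 mL; sodium pyruvate 1.08 g; L-cysteine hydrochloride monohydrate 0.28 g; L-histidine 72.47 mg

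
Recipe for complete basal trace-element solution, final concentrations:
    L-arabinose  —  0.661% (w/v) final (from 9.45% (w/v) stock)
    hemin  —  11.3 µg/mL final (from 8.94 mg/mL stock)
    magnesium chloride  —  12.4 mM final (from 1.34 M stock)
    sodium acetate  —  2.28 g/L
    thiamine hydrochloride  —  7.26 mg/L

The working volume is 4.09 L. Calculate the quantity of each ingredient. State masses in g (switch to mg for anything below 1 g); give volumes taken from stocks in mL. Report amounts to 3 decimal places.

L-arabinose 286.084 mL; hemin 5.170 mL; magnesium chloride 37.848 mL; sodium acetate 9.325 g; thiamine hydrochloride 29.693 mg

Scale factor relative to 1 L: 4.09.
L-arabinose: C1V1 = C2V2 → 0.661% ÷ 9.45% × 4090 mL = 286.084 mL
hemin: dilute stock: 11.3 µg/mL × 4090 mL ÷ 8940 µg/mL = 5.170 mL
magnesium chloride: C1V1 = C2V2 → 12.4 mM × 4090 mL ÷ 1340 mM = 37.848 mL
sodium acetate: 2.28 g/L × 4.09 L = 9.325 g
thiamine hydrochloride: 7.26 mg/L × 4.09 L = 29.693 mg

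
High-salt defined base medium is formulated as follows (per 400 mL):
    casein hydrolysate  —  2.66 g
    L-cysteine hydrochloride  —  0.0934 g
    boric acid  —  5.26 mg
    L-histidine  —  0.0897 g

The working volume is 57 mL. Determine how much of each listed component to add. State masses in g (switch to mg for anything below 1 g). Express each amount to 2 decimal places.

casein hydrolysate 379.05 mg; L-cysteine hydrochloride 13.31 mg; boric acid 0.75 mg; L-histidine 12.78 mg

Scale factor = 57 mL / 400 mL = 0.1425.
casein hydrolysate: 2.66 g × (57 mL / 400 mL) = 0.37905 g = 379.05 mg
L-cysteine hydrochloride: 0.0934 g × (57 mL / 400 mL) = 0.0133095 g = 13.31 mg
boric acid: 5.26 mg × (57 mL / 400 mL) = 0.75 mg
L-histidine: 0.0897 g × (57 mL / 400 mL) = 0.0127822 g = 12.78 mg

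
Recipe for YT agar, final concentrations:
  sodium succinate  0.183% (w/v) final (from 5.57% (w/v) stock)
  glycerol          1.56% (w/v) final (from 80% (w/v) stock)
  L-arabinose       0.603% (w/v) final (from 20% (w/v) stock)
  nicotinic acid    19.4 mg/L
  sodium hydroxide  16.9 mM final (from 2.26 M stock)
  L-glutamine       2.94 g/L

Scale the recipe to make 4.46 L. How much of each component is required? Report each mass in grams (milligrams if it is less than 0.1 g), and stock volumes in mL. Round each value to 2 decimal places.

Working volume: 4.46 L.
sodium succinate: C1V1 = C2V2 → 0.183% ÷ 5.57% × 4460 mL = 146.53 mL
glycerol: dilute stock: 1.56% ÷ 80% × 4460 mL = 86.97 mL
L-arabinose: dilute stock: 0.603% ÷ 20% × 4460 mL = 134.47 mL
nicotinic acid: 19.4 mg/L × 4.46 L = 86.52 mg
sodium hydroxide: V = C2·V2/C1 = 16.9 mM × 4460 mL ÷ 2260 mM = 33.35 mL
L-glutamine: 2.94 g/L × 4.46 L = 13.11 g

sodium succinate 146.53 mL; glycerol 86.97 mL; L-arabinose 134.47 mL; nicotinic acid 86.52 mg; sodium hydroxide 33.35 mL; L-glutamine 13.11 g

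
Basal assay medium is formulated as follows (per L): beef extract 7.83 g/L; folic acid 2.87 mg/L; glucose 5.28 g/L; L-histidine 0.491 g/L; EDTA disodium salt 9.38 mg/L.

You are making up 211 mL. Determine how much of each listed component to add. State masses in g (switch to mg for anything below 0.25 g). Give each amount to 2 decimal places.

beef extract 1.65 g; folic acid 0.61 mg; glucose 1.11 g; L-histidine 103.60 mg; EDTA disodium salt 1.98 mg

Target volume = 211 mL = 0.211 L.
beef extract: 7.83 g/L × 0.211 L = 1.65 g
folic acid: 2.87 mg/L × 0.211 L = 0.61 mg
glucose: 5.28 g/L × 0.211 L = 1.11 g
L-histidine: 0.491 g/L × 0.211 L = 0.103601 g = 103.60 mg
EDTA disodium salt: 9.38 mg/L × 0.211 L = 1.98 mg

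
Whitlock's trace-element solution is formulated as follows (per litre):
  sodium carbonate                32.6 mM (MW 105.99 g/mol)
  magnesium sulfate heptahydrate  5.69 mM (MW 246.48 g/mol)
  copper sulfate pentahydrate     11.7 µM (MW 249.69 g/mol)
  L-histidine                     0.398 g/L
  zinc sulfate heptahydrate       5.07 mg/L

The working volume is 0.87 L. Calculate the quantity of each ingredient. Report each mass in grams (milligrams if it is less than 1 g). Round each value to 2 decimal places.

sodium carbonate 3.01 g; magnesium sulfate heptahydrate 1.22 g; copper sulfate pentahydrate 2.54 mg; L-histidine 346.26 mg; zinc sulfate heptahydrate 4.41 mg

Scale factor relative to 1 L: 0.87.
sodium carbonate: 32.6 mmol/L × 105.99 g/mol × 0.87 L ÷ 1000 = 3.01 g
magnesium sulfate heptahydrate: 5.69 mmol/L × 246.48 g/mol × 0.87 L ÷ 1000 = 1.22 g
copper sulfate pentahydrate: 11.7 µmol/L × 249.69 g/mol × 0.87 L ÷ 1000 = 2.54 mg
L-histidine: 0.398 g/L × 0.87 L = 0.34626 g = 346.26 mg
zinc sulfate heptahydrate: 5.07 mg/L × 0.87 L = 4.41 mg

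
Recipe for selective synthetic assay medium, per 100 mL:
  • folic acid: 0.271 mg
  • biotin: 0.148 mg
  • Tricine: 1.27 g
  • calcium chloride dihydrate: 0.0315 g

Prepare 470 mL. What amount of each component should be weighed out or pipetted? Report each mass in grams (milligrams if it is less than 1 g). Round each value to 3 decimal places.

Scale factor = 470 mL / 100 mL = 4.7.
folic acid: 0.271 mg × (470 mL / 100 mL) = 1.274 mg
biotin: 0.148 mg × (470 mL / 100 mL) = 0.696 mg
Tricine: 1.27 g × (470 mL / 100 mL) = 5.969 g
calcium chloride dihydrate: 0.0315 g × (470 mL / 100 mL) = 0.14805 g = 148.050 mg

folic acid 1.274 mg; biotin 0.696 mg; Tricine 5.969 g; calcium chloride dihydrate 148.050 mg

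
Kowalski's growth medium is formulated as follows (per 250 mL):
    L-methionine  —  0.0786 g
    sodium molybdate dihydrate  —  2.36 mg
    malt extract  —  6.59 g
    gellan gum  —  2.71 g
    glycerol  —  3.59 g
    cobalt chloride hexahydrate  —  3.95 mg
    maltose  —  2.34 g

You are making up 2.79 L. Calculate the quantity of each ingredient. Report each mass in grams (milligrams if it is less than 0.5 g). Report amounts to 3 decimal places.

Ratio of target to recipe volume: 2790 / 250 = 11.16.
L-methionine: 0.0786 g × (2790 mL / 250 mL) = 0.877 g
sodium molybdate dihydrate: 2.36 mg × (2790 mL / 250 mL) = 26.338 mg
malt extract: 6.59 g × (2790 mL / 250 mL) = 73.544 g
gellan gum: 2.71 g × (2790 mL / 250 mL) = 30.244 g
glycerol: 3.59 g × (2790 mL / 250 mL) = 40.064 g
cobalt chloride hexahydrate: 3.95 mg × (2790 mL / 250 mL) = 44.082 mg
maltose: 2.34 g × (2790 mL / 250 mL) = 26.114 g

L-methionine 0.877 g; sodium molybdate dihydrate 26.338 mg; malt extract 73.544 g; gellan gum 30.244 g; glycerol 40.064 g; cobalt chloride hexahydrate 44.082 mg; maltose 26.114 g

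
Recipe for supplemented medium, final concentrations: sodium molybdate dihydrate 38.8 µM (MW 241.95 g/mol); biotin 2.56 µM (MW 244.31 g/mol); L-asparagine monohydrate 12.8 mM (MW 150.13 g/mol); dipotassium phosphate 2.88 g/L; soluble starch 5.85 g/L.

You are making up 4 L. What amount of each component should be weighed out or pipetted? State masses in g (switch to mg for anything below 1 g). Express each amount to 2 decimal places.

Working volume: 4 L.
sodium molybdate dihydrate: 38.8 µmol/L × 241.95 g/mol × 4 L ÷ 1000 = 37.55 mg
biotin: 2.56 µmol/L × 244.31 g/mol × 4 L ÷ 1000 = 2.50 mg
L-asparagine monohydrate: 12.8 mmol/L × 150.13 g/mol × 4 L ÷ 1000 = 7.69 g
dipotassium phosphate: 2.88 g/L × 4 L = 11.52 g
soluble starch: 5.85 g/L × 4 L = 23.40 g

sodium molybdate dihydrate 37.55 mg; biotin 2.50 mg; L-asparagine monohydrate 7.69 g; dipotassium phosphate 11.52 g; soluble starch 23.40 g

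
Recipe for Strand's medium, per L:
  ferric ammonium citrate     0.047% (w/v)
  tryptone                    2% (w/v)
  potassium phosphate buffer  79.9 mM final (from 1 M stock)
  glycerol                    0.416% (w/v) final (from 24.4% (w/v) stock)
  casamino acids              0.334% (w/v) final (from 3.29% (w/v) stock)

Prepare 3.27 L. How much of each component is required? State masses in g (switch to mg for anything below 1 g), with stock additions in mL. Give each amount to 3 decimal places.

Scale factor relative to 1 L: 3.27.
ferric ammonium citrate: 0.047% w/v = 0.47 g/L → 0.47 × 3.27 L = 1.537 g
tryptone: 2% w/v = 20 g/L → 20 × 3.27 L = 65.400 g
potassium phosphate buffer: dilute stock: 79.9 mM × 3270 mL ÷ 1000 mM = 261.273 mL
glycerol: C1V1 = C2V2 → 0.416% ÷ 24.4% × 3270 mL = 55.751 mL
casamino acids: dilute stock: 0.334% ÷ 3.29% × 3270 mL = 331.970 mL

ferric ammonium citrate 1.537 g; tryptone 65.400 g; potassium phosphate buffer 261.273 mL; glycerol 55.751 mL; casamino acids 331.970 mL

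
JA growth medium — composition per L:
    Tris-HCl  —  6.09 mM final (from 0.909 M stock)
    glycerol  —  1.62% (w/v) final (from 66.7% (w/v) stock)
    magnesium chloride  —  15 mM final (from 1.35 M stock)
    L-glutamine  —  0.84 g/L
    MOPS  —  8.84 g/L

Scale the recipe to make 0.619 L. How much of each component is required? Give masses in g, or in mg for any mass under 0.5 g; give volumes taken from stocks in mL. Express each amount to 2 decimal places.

Working volume: 0.619 L.
Tris-HCl: C1V1 = C2V2 → 6.09 mM × 619 mL ÷ 909 mM = 4.15 mL
glycerol: dilute stock: 1.62% ÷ 66.7% × 619 mL = 15.03 mL
magnesium chloride: dilute stock: 15 mM × 619 mL ÷ 1350 mM = 6.88 mL
L-glutamine: 0.84 g/L × 0.619 L = 0.52 g
MOPS: 8.84 g/L × 0.619 L = 5.47 g

Tris-HCl 4.15 mL; glycerol 15.03 mL; magnesium chloride 6.88 mL; L-glutamine 0.52 g; MOPS 5.47 g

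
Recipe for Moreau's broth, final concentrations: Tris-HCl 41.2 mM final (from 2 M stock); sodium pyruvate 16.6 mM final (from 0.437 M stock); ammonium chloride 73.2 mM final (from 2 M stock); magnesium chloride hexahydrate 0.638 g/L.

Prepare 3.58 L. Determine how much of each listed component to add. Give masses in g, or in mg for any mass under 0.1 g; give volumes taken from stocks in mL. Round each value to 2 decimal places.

Working volume: 3.58 L.
Tris-HCl: V = C2·V2/C1 = 41.2 mM × 3580 mL ÷ 2000 mM = 73.75 mL
sodium pyruvate: V = C2·V2/C1 = 16.6 mM × 3580 mL ÷ 437 mM = 135.99 mL
ammonium chloride: dilute stock: 73.2 mM × 3580 mL ÷ 2000 mM = 131.03 mL
magnesium chloride hexahydrate: 0.638 g/L × 3.58 L = 2.28 g

Tris-HCl 73.75 mL; sodium pyruvate 135.99 mL; ammonium chloride 131.03 mL; magnesium chloride hexahydrate 2.28 g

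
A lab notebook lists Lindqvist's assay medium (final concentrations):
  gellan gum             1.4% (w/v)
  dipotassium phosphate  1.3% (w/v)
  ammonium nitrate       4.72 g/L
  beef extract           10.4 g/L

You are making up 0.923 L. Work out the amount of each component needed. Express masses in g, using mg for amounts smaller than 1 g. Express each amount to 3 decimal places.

gellan gum 12.922 g; dipotassium phosphate 11.999 g; ammonium nitrate 4.357 g; beef extract 9.599 g

Scale factor relative to 1 L: 0.923.
gellan gum: 1.4% w/v = 14 g/L → 14 × 0.923 L = 12.922 g
dipotassium phosphate: 1.3% w/v = 13 g/L → 13 × 0.923 L = 11.999 g
ammonium nitrate: 4.72 g/L × 0.923 L = 4.357 g
beef extract: 10.4 g/L × 0.923 L = 9.599 g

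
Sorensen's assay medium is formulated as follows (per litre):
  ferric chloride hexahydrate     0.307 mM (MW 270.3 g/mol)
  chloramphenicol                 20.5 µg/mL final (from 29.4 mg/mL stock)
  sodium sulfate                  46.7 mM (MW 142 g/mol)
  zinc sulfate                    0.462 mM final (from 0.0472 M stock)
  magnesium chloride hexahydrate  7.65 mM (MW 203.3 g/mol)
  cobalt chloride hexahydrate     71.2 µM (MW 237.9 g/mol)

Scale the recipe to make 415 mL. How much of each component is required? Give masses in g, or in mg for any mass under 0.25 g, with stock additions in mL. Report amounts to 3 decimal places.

ferric chloride hexahydrate 34.438 mg; chloramphenicol 0.289 mL; sodium sulfate 2.752 g; zinc sulfate 4.062 mL; magnesium chloride hexahydrate 0.645 g; cobalt chloride hexahydrate 7.029 mg

Target volume = 415 mL = 0.415 L.
ferric chloride hexahydrate: 0.307 mmol/L × 270.3 mg/mmol × 0.415 L = 34.438 mg
chloramphenicol: dilute stock: 20.5 µg/mL × 415 mL ÷ 29400 µg/mL = 0.289 mL
sodium sulfate: 46.7 mmol/L × 142 g/mol × 0.415 L ÷ 1000 = 2.752 g
zinc sulfate: C1V1 = C2V2 → 0.462 mM × 415 mL ÷ 47.2 mM = 4.062 mL
magnesium chloride hexahydrate: 7.65 mmol/L × 203.3 g/mol × 0.415 L ÷ 1000 = 0.645 g
cobalt chloride hexahydrate: 71.2 µmol/L × 237.9 g/mol × 0.415 L ÷ 1000 = 7.029 mg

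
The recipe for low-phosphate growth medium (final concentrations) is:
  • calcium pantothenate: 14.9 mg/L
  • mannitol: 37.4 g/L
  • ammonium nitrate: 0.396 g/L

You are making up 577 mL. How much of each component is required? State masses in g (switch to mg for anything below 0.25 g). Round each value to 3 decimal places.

calcium pantothenate 8.597 mg; mannitol 21.580 g; ammonium nitrate 228.492 mg

Target volume = 577 mL = 0.577 L.
calcium pantothenate: 14.9 mg/L × 0.577 L = 8.597 mg
mannitol: 37.4 g/L × 0.577 L = 21.580 g
ammonium nitrate: 0.396 g/L × 0.577 L = 0.228492 g = 228.492 mg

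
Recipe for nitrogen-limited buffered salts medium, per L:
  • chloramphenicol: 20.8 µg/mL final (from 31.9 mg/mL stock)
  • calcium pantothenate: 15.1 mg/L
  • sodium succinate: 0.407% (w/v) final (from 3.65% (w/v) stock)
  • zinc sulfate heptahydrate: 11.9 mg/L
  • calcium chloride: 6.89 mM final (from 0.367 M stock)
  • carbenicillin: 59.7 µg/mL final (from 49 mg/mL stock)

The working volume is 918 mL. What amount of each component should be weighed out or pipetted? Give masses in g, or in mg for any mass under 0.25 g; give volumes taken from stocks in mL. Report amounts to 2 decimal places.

chloramphenicol 0.60 mL; calcium pantothenate 13.86 mg; sodium succinate 102.36 mL; zinc sulfate heptahydrate 10.92 mg; calcium chloride 17.23 mL; carbenicillin 1.12 mL

Target volume = 918 mL = 0.918 L.
chloramphenicol: V = C2·V2/C1 = 20.8 µg/mL × 918 mL ÷ 31900 µg/mL = 0.60 mL
calcium pantothenate: 15.1 mg/L × 0.918 L = 13.86 mg
sodium succinate: V = C2·V2/C1 = 0.407% ÷ 3.65% × 918 mL = 102.36 mL
zinc sulfate heptahydrate: 11.9 mg/L × 0.918 L = 10.92 mg
calcium chloride: dilute stock: 6.89 mM × 918 mL ÷ 367 mM = 17.23 mL
carbenicillin: dilute stock: 59.7 µg/mL × 918 mL ÷ 49000 µg/mL = 1.12 mL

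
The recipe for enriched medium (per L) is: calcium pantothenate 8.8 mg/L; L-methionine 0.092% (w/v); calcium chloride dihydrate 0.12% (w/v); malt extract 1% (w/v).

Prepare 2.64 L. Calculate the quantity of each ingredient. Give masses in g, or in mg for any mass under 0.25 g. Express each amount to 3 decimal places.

calcium pantothenate 23.232 mg; L-methionine 2.429 g; calcium chloride dihydrate 3.168 g; malt extract 26.400 g

Working volume: 2.64 L.
calcium pantothenate: 8.8 mg/L × 2.64 L = 23.232 mg
L-methionine: 0.092 g per 100 mL × 2640 mL ÷ 100 = 2.429 g
calcium chloride dihydrate: 0.12 g per 100 mL × 2640 mL ÷ 100 = 3.168 g
malt extract: 1% w/v = 10 g/L → 10 × 2.64 L = 26.400 g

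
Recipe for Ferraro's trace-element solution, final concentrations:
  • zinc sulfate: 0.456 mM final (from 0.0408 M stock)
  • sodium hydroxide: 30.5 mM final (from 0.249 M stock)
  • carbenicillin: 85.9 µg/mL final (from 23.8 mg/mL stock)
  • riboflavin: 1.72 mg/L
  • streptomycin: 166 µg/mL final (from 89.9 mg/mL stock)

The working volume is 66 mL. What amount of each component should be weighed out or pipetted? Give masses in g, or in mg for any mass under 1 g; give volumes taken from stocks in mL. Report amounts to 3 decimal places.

zinc sulfate 0.738 mL; sodium hydroxide 8.084 mL; carbenicillin 0.238 mL; riboflavin 0.114 mg; streptomycin 0.122 mL

Target volume = 66 mL = 0.066 L.
zinc sulfate: dilute stock: 0.456 mM × 66 mL ÷ 40.8 mM = 0.738 mL
sodium hydroxide: dilute stock: 30.5 mM × 66 mL ÷ 249 mM = 8.084 mL
carbenicillin: C1V1 = C2V2 → 85.9 µg/mL × 66 mL ÷ 23800 µg/mL = 0.238 mL
riboflavin: 1.72 mg/L × 0.066 L = 0.114 mg
streptomycin: dilute stock: 166 µg/mL × 66 mL ÷ 89900 µg/mL = 0.122 mL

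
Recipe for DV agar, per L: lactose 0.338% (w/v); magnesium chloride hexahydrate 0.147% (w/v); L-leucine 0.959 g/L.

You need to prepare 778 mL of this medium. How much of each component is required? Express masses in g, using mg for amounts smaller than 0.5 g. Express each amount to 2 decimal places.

Scale factor relative to 1 L: 0.778.
lactose: 0.338 g per 100 mL × 778 mL ÷ 100 = 2.63 g
magnesium chloride hexahydrate: 0.147% w/v = 1.47 g/L → 1.47 × 0.778 L = 1.14 g
L-leucine: 0.959 g/L × 0.778 L = 0.75 g

lactose 2.63 g; magnesium chloride hexahydrate 1.14 g; L-leucine 0.75 g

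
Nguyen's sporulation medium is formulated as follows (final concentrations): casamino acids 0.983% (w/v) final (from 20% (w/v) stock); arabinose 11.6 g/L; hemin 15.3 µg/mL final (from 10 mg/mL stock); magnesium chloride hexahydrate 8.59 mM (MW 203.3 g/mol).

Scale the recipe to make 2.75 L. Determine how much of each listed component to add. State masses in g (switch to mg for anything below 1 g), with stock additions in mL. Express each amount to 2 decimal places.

casamino acids 135.16 mL; arabinose 31.90 g; hemin 4.21 mL; magnesium chloride hexahydrate 4.80 g

Scale factor relative to 1 L: 2.75.
casamino acids: dilute stock: 0.983% ÷ 20% × 2750 mL = 135.16 mL
arabinose: 11.6 g/L × 2.75 L = 31.90 g
hemin: V = C2·V2/C1 = 15.3 µg/mL × 2750 mL ÷ 10000 µg/mL = 4.21 mL
magnesium chloride hexahydrate: 8.59 mmol/L × 203.3 g/mol × 2.75 L ÷ 1000 = 4.80 g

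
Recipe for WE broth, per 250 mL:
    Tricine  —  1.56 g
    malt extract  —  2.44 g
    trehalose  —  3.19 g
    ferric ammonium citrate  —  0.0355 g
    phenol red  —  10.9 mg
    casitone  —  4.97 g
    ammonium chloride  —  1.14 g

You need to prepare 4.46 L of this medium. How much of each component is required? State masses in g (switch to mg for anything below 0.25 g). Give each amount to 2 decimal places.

Tricine 27.83 g; malt extract 43.53 g; trehalose 56.91 g; ferric ammonium citrate 0.63 g; phenol red 194.46 mg; casitone 88.66 g; ammonium chloride 20.34 g

Ratio of target to recipe volume: 4460 / 250 = 17.84.
Tricine: 1.56 g × (4460 mL / 250 mL) = 27.83 g
malt extract: 2.44 g × (4460 mL / 250 mL) = 43.53 g
trehalose: 3.19 g × (4460 mL / 250 mL) = 56.91 g
ferric ammonium citrate: 0.0355 g × (4460 mL / 250 mL) = 0.63 g
phenol red: 10.9 mg × (4460 mL / 250 mL) = 194.46 mg
casitone: 4.97 g × (4460 mL / 250 mL) = 88.66 g
ammonium chloride: 1.14 g × (4460 mL / 250 mL) = 20.34 g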